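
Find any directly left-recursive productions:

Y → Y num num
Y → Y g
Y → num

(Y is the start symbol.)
Direct left recursion occurs when N → N α for some non-terminal N (the right-hand side begins with the left-hand side itself).

Y → Y num num: LEFT RECURSIVE (starts with Y)
Y → Y g: LEFT RECURSIVE (starts with Y)
Y → num: starts with num

The grammar has direct left recursion on: Y.

Answer: Yes, Y is left-recursive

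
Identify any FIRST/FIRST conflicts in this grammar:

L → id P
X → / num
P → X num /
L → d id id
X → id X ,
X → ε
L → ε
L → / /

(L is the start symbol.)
A FIRST/FIRST conflict occurs when two productions N → α and N → β for the same non-terminal have FIRST(α) ∩ FIRST(β) ≠ ∅ (with ε ∈ FIRST of a nullable right-hand side, so two nullable alternatives also conflict).

Productions for L:
  L → id P: FIRST = { 'id' }
  L → d id id: FIRST = { 'd' }
  L → ε: FIRST = { ε }
  L → / /: FIRST = { '/' }
Productions for X:
  X → / num: FIRST = { '/' }
  X → id X ,: FIRST = { 'id' }
  X → ε: FIRST = { ε }
P has only one production, so no FIRST/FIRST conflict is possible there.

All alternatives of each non-terminal have pairwise disjoint FIRST sets.

Answer: No FIRST/FIRST conflicts.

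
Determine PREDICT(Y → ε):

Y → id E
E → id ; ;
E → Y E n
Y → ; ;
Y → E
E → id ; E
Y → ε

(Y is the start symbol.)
{ $, ';', 'id' }

PREDICT(Y → ε) = (FIRST(RHS) \ {ε}) ∪ (FOLLOW(Y) if ε ∈ FIRST(RHS), i.e. RHS ⇒* ε)
The right-hand side is ε (FIRST(ε) = { ε }), so the predict set is FOLLOW(Y) = { $, ';', 'id' }
PREDICT(Y → ε) = { $, ';', 'id' }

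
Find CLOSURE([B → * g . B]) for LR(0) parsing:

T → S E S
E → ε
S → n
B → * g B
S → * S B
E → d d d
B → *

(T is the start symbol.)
{ [B → * g . B], [B → . * g B], [B → . *] }

To compute CLOSURE, for each item [A → α.Bβ] where B is a non-terminal, add [B → .γ] for all productions B → γ; repeat for the newly added items until nothing changes.

Start with: [B → * g . B]
  [B → * g . B] has the dot before B: add [B → . * g B], [B → . *]
No further items can be added.

CLOSURE = { [B → * g . B], [B → . * g B], [B → . *] }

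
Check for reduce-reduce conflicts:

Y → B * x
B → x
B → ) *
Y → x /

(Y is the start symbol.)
A reduce-reduce conflict occurs when an LR(0) state has two complete items [A → α .] and [B → β .] — both call for a reduction, and with no lookahead the parser cannot choose between them.

Augment with Y' → Y and build the canonical LR(0) collection (I0 = CLOSURE({[Y' → . Y]}), then GOTO on every symbol after a dot until no new states appear). It has 9 states:
  I0: { [B → . ) *], [B → . x], [Y → . B * x], [Y → . x /], [Y' → . Y] }  — shift
  I1: { [B → ) . *] }  — shift
  I2: { [Y → B . * x] }  — shift
  I3: { [Y' → Y .] }  — accept
  I4: { [B → x .], [Y → x . /] }  — shift, reduce
  I5: { [Y → x / .] }  — reduce
  I6: { [Y → B * . x] }  — shift
  I7: { [Y → B * x .] }  — reduce
  I8: { [B → ) * .] }  — reduce

No state contains more than one complete item.

Answer: No reduce-reduce conflicts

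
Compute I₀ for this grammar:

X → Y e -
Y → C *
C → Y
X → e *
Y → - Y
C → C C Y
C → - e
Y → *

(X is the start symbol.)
First, augment the grammar with X' → X
I₀ = CLOSURE({ [X' → . X] }):
  [X' → . X] has the dot before X: add [X → . Y e -], [X → . e *]
  [X → . Y e -] has the dot before Y: add [Y → . C *], [Y → . - Y], [Y → . *]
  [Y → . C *] has the dot before C: add [C → . Y], [C → . C C Y], [C → . - e]
No further items can be added.

I₀ = { [C → . - e], [C → . C C Y], [C → . Y], [X → . Y e -], [X → . e *], [X' → . X], [Y → . *], [Y → . - Y], [Y → . C *] }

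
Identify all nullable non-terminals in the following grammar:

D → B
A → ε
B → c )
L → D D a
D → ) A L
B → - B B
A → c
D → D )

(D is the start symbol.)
{ 'A' }

A non-terminal is nullable if it can derive ε (the empty string): either it has an ε-production, or it has a production whose right-hand side consists entirely of nullable non-terminals.

ε-productions: A → ε
So A is immediately nullable.
No further non-terminal can be added: every production for the remaining non-terminals contains a terminal or a non-nullable non-terminal.
Nullable = { 'A' }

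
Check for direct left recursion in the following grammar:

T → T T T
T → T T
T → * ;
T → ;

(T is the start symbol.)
Direct left recursion occurs when N → N α for some non-terminal N (the right-hand side begins with the left-hand side itself).

T → T T T: LEFT RECURSIVE (starts with T)
T → T T: LEFT RECURSIVE (starts with T)
T → * ;: starts with '*'
T → ;: starts with ';'

The grammar has direct left recursion on: T.

Answer: Yes, T is left-recursive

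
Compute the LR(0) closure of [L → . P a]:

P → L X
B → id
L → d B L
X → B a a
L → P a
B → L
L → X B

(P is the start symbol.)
{ [B → . L], [B → . id], [L → . P a], [L → . X B], [L → . d B L], [P → . L X], [X → . B a a] }

Start with: [L → . P a]
  [L → . P a] has the dot before P: add [P → . L X]
  [P → . L X] has the dot before L: add [L → . d B L], [L → . X B]
  [L → . X B] has the dot before X: add [X → . B a a]
  [X → . B a a] has the dot before B: add [B → . id], [B → . L]
No further items can be added.

CLOSURE = { [B → . L], [B → . id], [L → . P a], [L → . X B], [L → . d B L], [P → . L X], [X → . B a a] }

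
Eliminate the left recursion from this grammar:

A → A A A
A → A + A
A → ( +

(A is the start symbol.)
A is directly left-recursive. The standard transformation for
  A → A α₁ | ... | A α_m | β₁ | ... | β_n
is
  A  → β₁ A' | ... | β_n A'
  A' → α₁ A' | ... | α_m A' | ε

A → ( + becomes A → ( + A'
A → A A A becomes A' → A A A'
A → A + A becomes A' → + A A'
Add A' → ε

Resulting grammar:
A → ( + A'
A' → A A A'
A' → + A A'
A' → ε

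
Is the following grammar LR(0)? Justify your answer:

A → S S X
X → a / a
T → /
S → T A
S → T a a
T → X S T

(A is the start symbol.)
Yes, the grammar is LR(0)

A grammar is LR(0) if no state in the canonical LR(0) collection has:
  - both a shift item (dot before a terminal) and a complete item (shift-reduce conflict), or
  - two or more complete items (reduce-reduce conflict; the accept item [A' → A .] counts as a complete item here).

Augment with A' → A and build the canonical LR(0) collection (I0 = CLOSURE({[A' → . A]}), then GOTO on every symbol after a dot until no new states appear). It has 16 states:
  I0: { [A → . S S X], [A' → . A], [S → . T A], [S → . T a a], [T → . /], [T → . X S T], [X → . a / a] }  — shift
  I1: { [T → / .] }  — reduce
  I2: { [A' → A .] }  — accept
  I3: { [A → S . S X], [S → . T A], [S → . T a a], [T → . /], [T → . X S T], [X → . a / a] }  — shift
  I4: { [A → . S S X], [S → . T A], [S → . T a a], [S → T . A], [S → T . a a], [T → . /], [T → . X S T], [X → . a / a] }  — shift
  I5: { [S → . T A], [S → . T a a], [T → . /], [T → . X S T], [T → X . S T], [X → . a / a] }  — shift
  I6: { [X → a . / a] }  — shift
  I7: { [X → a / . a] }  — shift
  I8: { [X → a / a .] }  — reduce
  I9: { [T → . /], [T → . X S T], [T → X S . T], [X → . a / a] }  — shift
  I10: { [T → X S T .] }  — reduce
  I11: { [S → T A .] }  — reduce
  I12: { [S → T a . a], [X → a . / a] }  — shift
  I13: { [S → T a a .] }  — reduce
  I14: { [A → S S . X], [X → . a / a] }  — shift
  I15: { [A → S S X .] }  — reduce

Every state is either a pure shift/goto state or contains exactly one complete item and nothing to shift — no conflicts. The grammar is LR(0).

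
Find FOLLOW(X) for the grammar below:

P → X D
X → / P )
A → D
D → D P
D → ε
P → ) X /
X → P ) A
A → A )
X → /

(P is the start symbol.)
In P → X D: X is followed by D, add FIRST(D) \ {ε} = { ')', '/' }
  D is nullable, so also add FOLLOW(P)
In P → ) X /: X is followed by '/', add FIRST('/') \ {ε} = { '/' }

The FOLLOW sets referred to above (computed the same way, to a fixed point):
  FOLLOW(P) = { $, ')', '/' }

Taking the union: FOLLOW(X) = { $, ')', '/' }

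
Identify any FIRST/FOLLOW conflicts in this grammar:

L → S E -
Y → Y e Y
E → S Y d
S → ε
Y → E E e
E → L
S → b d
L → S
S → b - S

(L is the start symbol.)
Yes. L → S E '-' with FOLLOW(L) on { '-', 'b', 'e' }; E → S Y d with FOLLOW(E) on { '-', 'b', 'e' }; S → b d with FOLLOW(S) on { 'b' }; S → b '-' S with FOLLOW(S) on { 'b' }

A FIRST/FOLLOW conflict occurs when a non-terminal N has a nullable alternative N → β (β ⇒* ε) and another alternative N → α with FIRST(α) ∩ FOLLOW(N) ≠ ∅: on such a lookahead the parser cannot decide between expanding α and letting N vanish via β.

Nullable non-terminals: E, L, S.
FIRST sets used below: FIRST(S) = { 'b', ε }, FIRST(Y) = { '-', 'b', 'e' }, FIRST(L) = { '-', 'b', 'e', ε }, FIRST(E) = { '-', 'b', 'e', ε }

E: nullable alternative(s) E → L; FOLLOW(E) = { '-', 'b', 'e' }
  E → S Y d: FIRST \ {ε} = { '-', 'b', 'e' } — overlaps FOLLOW(E) on { '-', 'b', 'e' }: CONFLICT
  E → L: FIRST \ {ε} = { '-', 'b', 'e' } — this is the only nullable alternative, skip

L: nullable alternative(s) L → S; FOLLOW(L) = { $, '-', 'b', 'e' }
  L → S E -: FIRST \ {ε} = { '-', 'b', 'e' } — overlaps FOLLOW(L) on { '-', 'b', 'e' }: CONFLICT
  L → S: FIRST \ {ε} = { 'b' } — this is the only nullable alternative, skip

S: nullable alternative(s) S → ε; FOLLOW(S) = { $, '-', 'b', 'e' }
  S → ε: FIRST \ {ε} = { } — this is the only nullable alternative, skip
  S → b d: FIRST \ {ε} = { 'b' } — overlaps FOLLOW(S) on { 'b' }: CONFLICT
  S → b - S: FIRST \ {ε} = { 'b' } — overlaps FOLLOW(S) on { 'b' }: CONFLICT

Y has no nullable alternative, so no FIRST/FOLLOW check is needed there.

So the grammar has 4 FIRST/FOLLOW conflicts (marked CONFLICT above).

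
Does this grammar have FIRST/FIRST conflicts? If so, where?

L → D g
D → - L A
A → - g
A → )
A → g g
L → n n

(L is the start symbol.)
No FIRST/FIRST conflicts.

A FIRST/FIRST conflict occurs when two productions N → α and N → β for the same non-terminal have FIRST(α) ∩ FIRST(β) ≠ ∅ (with ε ∈ FIRST of a nullable right-hand side, so two nullable alternatives also conflict).

FIRST sets of the non-terminals at (or reachable through a nullable prefix from) the front of some alternative:
  FIRST(D) = { '-' }

Productions for L:
  L → D g: FIRST = { '-' }
  L → n n: FIRST = { 'n' }
Productions for A:
  A → - g: FIRST = { '-' }
  A → ): FIRST = { ')' }
  A → g g: FIRST = { 'g' }
D has only one production, so no FIRST/FIRST conflict is possible there.

All alternatives of each non-terminal have pairwise disjoint FIRST sets.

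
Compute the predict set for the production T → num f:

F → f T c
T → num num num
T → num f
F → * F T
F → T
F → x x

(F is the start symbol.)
PREDICT(T → num f) = (FIRST(RHS) \ {ε}) ∪ (FOLLOW(T) if ε ∈ FIRST(RHS), i.e. RHS ⇒* ε)
FIRST(num f) = { 'num' }
ε ∉ FIRST(num f), so FOLLOW(T) is not added.
PREDICT(T → num f) = { 'num' }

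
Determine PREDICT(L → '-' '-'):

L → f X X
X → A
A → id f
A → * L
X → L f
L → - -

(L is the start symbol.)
{ '-' }

PREDICT(L → '-' '-') = (FIRST(RHS) \ {ε}) ∪ (FOLLOW(L) if ε ∈ FIRST(RHS), i.e. RHS ⇒* ε)
FIRST('-' '-') = { '-' }
ε ∉ FIRST('-' '-'), so FOLLOW(L) is not added.
PREDICT(L → '-' '-') = { '-' }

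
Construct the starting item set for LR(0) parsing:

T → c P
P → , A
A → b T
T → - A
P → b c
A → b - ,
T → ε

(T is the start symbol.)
{ [T → . - A], [T → . c P], [T → .], [T' → . T] }

First, augment the grammar with T' → T
I₀ = CLOSURE({ [T' → . T] }):
  [T' → . T] has the dot before T: add [T → . c P], [T → . - A], [T → .]
No further items can be added.

I₀ = { [T → . - A], [T → . c P], [T → .], [T' → . T] }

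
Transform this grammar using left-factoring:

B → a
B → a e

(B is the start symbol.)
B → a B'
B' → ε
B' → e

Left-factoring transforms A → αβ₁ | αβ₂ into A → αA' and A' → β₁ | β₂
(α is the longest common prefix among the alternatives). Repeat until
no nonterminal has two alternatives with a common prefix.

Round 1: B has alternatives sharing prefix 'a'. Introduce B': B → a B'
  Add: B' → ε
  Add: B' → e

No remaining common prefixes — done.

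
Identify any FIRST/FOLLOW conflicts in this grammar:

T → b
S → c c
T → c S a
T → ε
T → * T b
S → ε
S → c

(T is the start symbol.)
A FIRST/FOLLOW conflict occurs when a non-terminal N has a nullable alternative N → β (β ⇒* ε) and another alternative N → α with FIRST(α) ∩ FOLLOW(N) ≠ ∅: on such a lookahead the parser cannot decide between expanding α and letting N vanish via β.

Nullable non-terminals: S, T.

S: nullable alternative(s) S → ε; FOLLOW(S) = { 'a' }
  S → c c: FIRST \ {ε} = { 'c' } — disjoint from FOLLOW(S)
  S → ε: FIRST \ {ε} = { } — this is the only nullable alternative, skip
  S → c: FIRST \ {ε} = { 'c' } — disjoint from FOLLOW(S)

T: nullable alternative(s) T → ε; FOLLOW(T) = { $, 'b' }
  T → b: FIRST \ {ε} = { 'b' } — overlaps FOLLOW(T) on { 'b' }: CONFLICT
  T → c S a: FIRST \ {ε} = { 'c' } — disjoint from FOLLOW(T)
  T → ε: FIRST \ {ε} = { } — this is the only nullable alternative, skip
  T → * T b: FIRST \ {ε} = { '*' } — disjoint from FOLLOW(T)

So the grammar has 1 FIRST/FOLLOW conflict (marked CONFLICT above).

Answer: Yes. T → b with FOLLOW(T) on { 'b' }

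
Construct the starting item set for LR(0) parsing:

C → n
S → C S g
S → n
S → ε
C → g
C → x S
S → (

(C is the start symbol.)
First, augment the grammar with C' → C
I₀ = CLOSURE({ [C' → . C] }):
  [C' → . C] has the dot before C: add [C → . n], [C → . g], [C → . x S]
No further items can be added.

I₀ = { [C → . g], [C → . n], [C → . x S], [C' → . C] }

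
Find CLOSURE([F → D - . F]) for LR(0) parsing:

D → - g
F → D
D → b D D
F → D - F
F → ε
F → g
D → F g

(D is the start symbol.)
Start with: [F → D - . F]
  [F → D - . F] has the dot before F: add [F → . D], [F → . D - F], [F → .], [F → . g]
  [F → . D] has the dot before D: add [D → . - g], [D → . b D D], [D → . F g]
No further items can be added.

CLOSURE = { [D → . - g], [D → . F g], [D → . b D D], [F → . D - F], [F → . D], [F → . g], [F → .], [F → D - . F] }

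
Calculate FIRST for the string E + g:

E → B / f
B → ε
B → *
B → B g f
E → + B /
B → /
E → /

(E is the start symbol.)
{ '*', '+', '/', 'g' }

FIRST sets of the non-terminals involved (from the grammar, by fixed-point iteration):
  FIRST(E) = { '*', '+', '/', 'g' }

To compute FIRST(E + g), process the symbols left to right:
Symbol E is a non-terminal. Add FIRST(E) \ {ε} = { '*', '+', '/', 'g' }
E is not nullable (ε ∉ FIRST(E)), so stop here.
FIRST(E + g) = { '*', '+', '/', 'g' }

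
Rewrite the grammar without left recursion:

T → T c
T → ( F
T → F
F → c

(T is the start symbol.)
T → ( F T'
T → F T'
T' → c T'
T' → ε
F → c

T is directly left-recursive. The standard transformation for
  A → A α₁ | ... | A α_m | β₁ | ... | β_n
is
  A  → β₁ A' | ... | β_n A'
  A' → α₁ A' | ... | α_m A' | ε

T → ( F becomes T → ( F T'
T → F becomes T → F T'
T → T c becomes T' → c T'
Add T' → ε

Productions for other non-terminals are unchanged:
  F → c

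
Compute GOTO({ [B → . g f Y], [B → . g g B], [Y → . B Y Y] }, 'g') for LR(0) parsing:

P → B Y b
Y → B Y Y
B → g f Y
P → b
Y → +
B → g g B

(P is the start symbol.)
GOTO(I, 'g') = CLOSURE({ [A → αX.β] : [A → α.Xβ] ∈ I, X = 'g' })

Items with dot before 'g', with the dot advanced:
  [B → . g f Y] → [B → g . f Y]
  [B → . g g B] → [B → g . g B]
Closure adds nothing (no advanced item has the dot before a non-terminal).

GOTO = { [B → g . f Y], [B → g . g B] }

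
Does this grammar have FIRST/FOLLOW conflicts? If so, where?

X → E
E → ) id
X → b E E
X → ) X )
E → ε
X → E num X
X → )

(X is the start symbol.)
Nullable non-terminals: E, X.
FIRST sets used below: FIRST(E) = { ')', ε }

E: nullable alternative(s) E → ε; FOLLOW(E) = { $, ')', 'num' }
  E → ) id: FIRST \ {ε} = { ')' } — overlaps FOLLOW(E) on { ')' }: CONFLICT
  E → ε: FIRST \ {ε} = { } — this is the only nullable alternative, skip

X: nullable alternative(s) X → E; FOLLOW(X) = { $, ')' }
  X → E: FIRST \ {ε} = { ')' } — this is the only nullable alternative, skip
  X → b E E: FIRST \ {ε} = { 'b' } — disjoint from FOLLOW(X)
  X → ) X ): FIRST \ {ε} = { ')' } — overlaps FOLLOW(X) on { ')' }: CONFLICT
  X → E num X: FIRST \ {ε} = { ')', 'num' } — overlaps FOLLOW(X) on { ')' }: CONFLICT
  X → ): FIRST \ {ε} = { ')' } — overlaps FOLLOW(X) on { ')' }: CONFLICT

So the grammar has 4 FIRST/FOLLOW conflicts (marked CONFLICT above).

Answer: Yes. X → ')' X ')' with FOLLOW(X) on { ')' }; X → E num X with FOLLOW(X) on { ')' }; X → ')' with FOLLOW(X) on { ')' }; E → ')' id with FOLLOW(E) on { ')' }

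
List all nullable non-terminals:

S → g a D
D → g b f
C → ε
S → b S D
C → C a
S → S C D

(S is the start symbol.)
{ 'C' }

ε-productions: C → ε
So C is immediately nullable.
No further non-terminal can be added: every production for the remaining non-terminals contains a terminal or a non-nullable non-terminal.
Nullable = { 'C' }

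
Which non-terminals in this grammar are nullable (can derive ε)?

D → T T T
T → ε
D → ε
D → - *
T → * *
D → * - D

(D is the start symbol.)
A non-terminal is nullable if it can derive ε (the empty string): either it has an ε-production, or it has a production whose right-hand side consists entirely of nullable non-terminals.

ε-productions: T → ε, D → ε
So T, D are immediately nullable.
Every non-terminal is now nullable.
Nullable = { 'D', 'T' }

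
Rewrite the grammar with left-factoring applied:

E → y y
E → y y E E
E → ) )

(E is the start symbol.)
E → y y E'
E' → ε
E' → E E
E → ) )

Left-factoring transforms A → αβ₁ | αβ₂ into A → αA' and A' → β₁ | β₂
(α is the longest common prefix among the alternatives). Repeat until
no nonterminal has two alternatives with a common prefix.

Round 1: E has alternatives sharing prefix 'y y'. Introduce E': E → y y E'
  Add: E' → ε
  Add: E' → E E

No remaining common prefixes — done.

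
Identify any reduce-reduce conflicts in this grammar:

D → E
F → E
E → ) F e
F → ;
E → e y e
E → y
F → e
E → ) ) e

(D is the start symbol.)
Yes — I14: [E → ) ) e .] vs [F → e .]

Augment with D' → D and build the canonical LR(0) collection (I0 = CLOSURE({[D' → . D]}), then GOTO on every symbol after a dot until no new states appear). It has 15 states:
  I0: { [D → . E], [D' → . D], [E → . ) ) e], [E → . ) F e], [E → . e y e], [E → . y] }  — shift
  I1: { [E → ) . ) e], [E → ) . F e], [E → . ) ) e], [E → . ) F e], [E → . e y e], [E → . y], [F → . ;], [F → . E], [F → . e] }  — shift
  I2: { [D' → D .] }  — accept
  I3: { [D → E .] }  — reduce
  I4: { [E → e . y e] }  — shift
  I5: { [E → y .] }  — reduce
  I6: { [E → e y . e] }  — shift
  I7: { [E → e y e .] }  — reduce
  I8: { [E → ) ) . e], [E → ) . ) e], [E → ) . F e], [E → . ) ) e], [E → . ) F e], [E → . e y e], [E → . y], [F → . ;], [F → . E], [F → . e] }  — shift
  I9: { [F → ; .] }  — reduce
  I10: { [F → E .] }  — reduce
  I11: { [E → ) F . e] }  — shift
  I12: { [E → e . y e], [F → e .] }  — shift, reduce
  I13: { [E → ) F e .] }  — reduce
  I14: { [E → ) ) e .], [E → e . y e], [F → e .] }  — shift, 2 reduces

I14 contains complete items [E → ) ) e .], [F → e .] — reduce-reduce conflict.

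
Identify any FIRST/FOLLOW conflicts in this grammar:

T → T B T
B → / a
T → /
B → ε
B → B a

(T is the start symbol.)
A FIRST/FOLLOW conflict occurs when a non-terminal N has a nullable alternative N → β (β ⇒* ε) and another alternative N → α with FIRST(α) ∩ FOLLOW(N) ≠ ∅: on such a lookahead the parser cannot decide between expanding α and letting N vanish via β.

Nullable non-terminals: B.
FIRST sets used below: FIRST(B) = { '/', 'a', ε }

B: nullable alternative(s) B → ε; FOLLOW(B) = { '/', 'a' }
  B → / a: FIRST \ {ε} = { '/' } — overlaps FOLLOW(B) on { '/' }: CONFLICT
  B → ε: FIRST \ {ε} = { } — this is the only nullable alternative, skip
  B → B a: FIRST \ {ε} = { '/', 'a' } — overlaps FOLLOW(B) on { '/', 'a' }: CONFLICT

T has no nullable alternative, so no FIRST/FOLLOW check is needed there.

So the grammar has 2 FIRST/FOLLOW conflicts (marked CONFLICT above).

Answer: Yes. B → '/' a with FOLLOW(B) on { '/' }; B → B a with FOLLOW(B) on { '/', 'a' }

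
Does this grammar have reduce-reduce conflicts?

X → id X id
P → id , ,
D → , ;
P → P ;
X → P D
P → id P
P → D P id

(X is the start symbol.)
No reduce-reduce conflicts

A reduce-reduce conflict occurs when an LR(0) state has two complete items [A → α .] and [B → β .] — both call for a reduction, and with no lookahead the parser cannot choose between them.

Augment with X' → X and build the canonical LR(0) collection (I0 = CLOSURE({[X' → . X]}), then GOTO on every symbol after a dot until no new states appear). It has 18 states:
  I0: { [D → . , ;], [P → . D P id], [P → . P ;], [P → . id , ,], [P → . id P], [X → . P D], [X → . id X id], [X' → . X] }  — shift
  I1: { [D → , . ;] }  — shift
  I2: { [D → . , ;], [P → . D P id], [P → . P ;], [P → . id , ,], [P → . id P], [P → D . P id] }  — shift
  I3: { [D → . , ;], [P → P . ;], [X → P . D] }  — shift
  I4: { [X' → X .] }  — accept
  I5: { [D → . , ;], [P → . D P id], [P → . P ;], [P → . id , ,], [P → . id P], [P → id . , ,], [P → id . P], [X → . P D], [X → . id X id], [X → id . X id] }  — shift
  I6: { [D → , . ;], [P → id , . ,] }  — shift
  I7: { [D → . , ;], [P → P . ;], [P → id P .], [X → P . D] }  — shift, reduce
  I8: { [X → id X . id] }  — shift
  I9: { [X → id X id .] }  — reduce
  I10: { [P → P ; .] }  — reduce
  I11: { [X → P D .] }  — reduce
  I12: { [P → id , , .] }  — reduce
  I13: { [D → , ; .] }  — reduce
  I14: { [P → D P . id], [P → P . ;] }  — shift
  I15: { [D → . , ;], [P → . D P id], [P → . P ;], [P → . id , ,], [P → . id P], [P → id . , ,], [P → id . P] }  — shift
  I16: { [P → P . ;], [P → id P .] }  — shift, reduce
  I17: { [P → D P id .] }  — reduce

No state contains more than one complete item.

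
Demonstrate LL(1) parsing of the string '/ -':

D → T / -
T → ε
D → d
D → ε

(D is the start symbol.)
LL(1) parsing maintains a stack (initially the start symbol over $) and the input. At each step: if the stack top is a terminal, match it against the current input token; if it is a non-terminal N, replace it with the RHS of M[N, lookahead] (the unique production whose predict set contains the lookahead).

Stack is shown with the top on the left.

Stack    Input  Action
----------------------
D $      / - $  output D → T / -
T / - $  / - $  output T → ε
/ - $    / - $  match '/'
- $      - $    match '-'
$        $      accept

The string is accepted.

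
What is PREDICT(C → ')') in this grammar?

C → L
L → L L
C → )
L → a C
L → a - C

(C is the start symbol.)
{ ')' }

PREDICT(C → ')') = (FIRST(RHS) \ {ε}) ∪ (FOLLOW(C) if ε ∈ FIRST(RHS), i.e. RHS ⇒* ε)
FIRST(')') = { ')' }
ε ∉ FIRST(')'), so FOLLOW(C) is not added.
PREDICT(C → ')') = { ')' }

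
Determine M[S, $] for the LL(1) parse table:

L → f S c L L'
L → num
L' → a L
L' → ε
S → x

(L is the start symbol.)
Empty (error entry)

To find M[S, $], we find productions for S where $ is in the predict set (PREDICT(N → α) = (FIRST(α) \ {ε}) ∪ (FOLLOW(N) if α ⇒* ε)).

S → x: PREDICT = { 'x' }

M[S, $] is empty (no production applies)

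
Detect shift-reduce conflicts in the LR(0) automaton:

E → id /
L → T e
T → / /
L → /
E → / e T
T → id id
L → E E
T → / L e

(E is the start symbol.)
Yes — I10: [L → / .] vs [E → . / e T]

A shift-reduce conflict occurs when an LR(0) state has both:
  - a complete (reduce) item [A → α .] (dot at the end), and
  - a shift item [B → β . c γ] (dot before a terminal).

Augment with E' → E and build the canonical LR(0) collection (I0 = CLOSURE({[E' → . E]}), then GOTO on every symbol after a dot until no new states appear). It has 18 states:
  I0: { [E → . / e T], [E → . id /], [E' → . E] }  — shift
  I1: { [E → / . e T] }  — shift
  I2: { [E' → E .] }  — accept
  I3: { [E → id . /] }  — shift
  I4: { [E → id / .] }  — reduce
  I5: { [E → / e . T], [T → . / /], [T → . / L e], [T → . id id] }  — shift
  I6: { [E → . / e T], [E → . id /], [L → . /], [L → . E E], [L → . T e], [T → . / /], [T → . / L e], [T → . id id], [T → / . /], [T → / . L e] }  — shift
  I7: { [E → / e T .] }  — reduce
  I8: { [T → id . id] }  — shift
  I9: { [T → id id .] }  — reduce
  I10: { [E → . / e T], [E → . id /], [E → / . e T], [L → . /], [L → . E E], [L → . T e], [L → / .], [T → . / /], [T → . / L e], [T → . id id], [T → / . /], [T → / . L e], [T → / / .] }  — shift, 2 reduces
  I11: { [E → . / e T], [E → . id /], [L → E . E] }  — shift
  I12: { [T → / L . e] }  — shift
  I13: { [L → T . e] }  — shift
  I14: { [E → id . /], [T → id . id] }  — shift
  I15: { [L → T e .] }  — reduce
  I16: { [T → / L e .] }  — reduce
  I17: { [L → E E .] }  — reduce

I10 contains reduce items [L → / .], [T → / / .] and shift items [E → . / e T], [E → / . e T], [E → . id /], [L → . /], [T → . / /], [T → / . /], [T → . / L e], [T → . id id] — shift-reduce conflict.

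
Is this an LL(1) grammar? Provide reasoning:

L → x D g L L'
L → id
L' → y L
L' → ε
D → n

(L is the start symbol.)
Relevant sets:
  FOLLOW(L') = { $, 'y' }

For L:
  PREDICT(L → x D g L L') = { 'x' }
  PREDICT(L → id) = { 'id' }
For L':
  PREDICT(L' → y L) = { 'y' }
  PREDICT(L' → ε) = { $, 'y' }
D has a single production, so nothing to check there.

Conflict found: Predict set conflict for L': { 'y' }
The grammar is NOT LL(1).

Answer: No. Predict set conflict for L': { 'y' }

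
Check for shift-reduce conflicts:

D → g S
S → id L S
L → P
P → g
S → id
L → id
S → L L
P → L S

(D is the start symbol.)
Yes — I7: [L → id .] vs [L → . id]; I11: [S → L L .] vs [L → . id]

A shift-reduce conflict occurs when an LR(0) state has both:
  - a complete (reduce) item [A → α .] (dot at the end), and
  - a shift item [B → β . c γ] (dot before a terminal).

Augment with D' → D and build the canonical LR(0) collection (I0 = CLOSURE({[D' → . D]}), then GOTO on every symbol after a dot until no new states appear). It has 13 states:
  I0: { [D → . g S], [D' → . D] }  — shift
  I1: { [D' → D .] }  — accept
  I2: { [D → g . S], [L → . P], [L → . id], [P → . L S], [P → . g], [S → . L L], [S → . id L S], [S → . id] }  — shift
  I3: { [L → . P], [L → . id], [P → . L S], [P → . g], [P → L . S], [S → . L L], [S → . id L S], [S → . id], [S → L . L] }  — shift
  I4: { [L → P .] }  — reduce
  I5: { [D → g S .] }  — reduce
  I6: { [P → g .] }  — reduce
  I7: { [L → . P], [L → . id], [L → id .], [P → . L S], [P → . g], [S → id . L S], [S → id .] }  — shift, 2 reduces
  I8: { [L → . P], [L → . id], [P → . L S], [P → . g], [P → L . S], [S → . L L], [S → . id L S], [S → . id], [S → id L . S] }  — shift
  I9: { [L → id .] }  — reduce
  I10: { [P → L S .], [S → id L S .] }  — 2 reduces
  I11: { [L → . P], [L → . id], [P → . L S], [P → . g], [P → L . S], [S → . L L], [S → . id L S], [S → . id], [S → L . L], [S → L L .] }  — shift, reduce
  I12: { [P → L S .] }  — reduce

I7 contains reduce items [L → id .], [S → id .] and shift items [L → . id], [P → . g] — shift-reduce conflict.
I11 contains reduce item [S → L L .] and shift items [L → . id], [P → . g], [S → . id], [S → . id L S] — shift-reduce conflict.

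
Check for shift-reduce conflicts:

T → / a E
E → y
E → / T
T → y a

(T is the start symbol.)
No shift-reduce conflicts

A shift-reduce conflict occurs when an LR(0) state has both:
  - a complete (reduce) item [A → α .] (dot at the end), and
  - a shift item [B → β . c γ] (dot before a terminal).

Augment with T' → T and build the canonical LR(0) collection (I0 = CLOSURE({[T' → . T]}), then GOTO on every symbol after a dot until no new states appear). It has 10 states:
  I0: { [T → . / a E], [T → . y a], [T' → . T] }  — shift
  I1: { [T → / . a E] }  — shift
  I2: { [T' → T .] }  — accept
  I3: { [T → y . a] }  — shift
  I4: { [T → y a .] }  — reduce
  I5: { [E → . / T], [E → . y], [T → / a . E] }  — shift
  I6: { [E → / . T], [T → . / a E], [T → . y a] }  — shift
  I7: { [T → / a E .] }  — reduce
  I8: { [E → y .] }  — reduce
  I9: { [E → / T .] }  — reduce

No state contains both a complete item and a shift item.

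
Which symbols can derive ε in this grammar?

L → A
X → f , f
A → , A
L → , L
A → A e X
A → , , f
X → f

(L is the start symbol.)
A non-terminal is nullable if it can derive ε (the empty string): either it has an ε-production, or it has a production whose right-hand side consists entirely of nullable non-terminals.

There are no ε-productions, so no non-terminal can derive ε.
No non-terminals are nullable.

Answer: None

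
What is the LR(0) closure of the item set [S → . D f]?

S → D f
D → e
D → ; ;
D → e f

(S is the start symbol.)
{ [D → . ; ;], [D → . e f], [D → . e], [S → . D f] }

Start with: [S → . D f]
  [S → . D f] has the dot before D: add [D → . e], [D → . ; ;], [D → . e f]
No further items can be added.

CLOSURE = { [D → . ; ;], [D → . e f], [D → . e], [S → . D f] }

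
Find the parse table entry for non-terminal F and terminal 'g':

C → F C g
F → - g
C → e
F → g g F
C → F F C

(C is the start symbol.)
To find M[F, 'g'], we find productions for F where 'g' is in the predict set (PREDICT(N → α) = (FIRST(α) \ {ε}) ∪ (FOLLOW(N) if α ⇒* ε)).

F → - g: PREDICT = { '-' }
F → g g F: PREDICT = { 'g' }
  'g' is in predict set, so this production goes in M[F, 'g']

M[F, 'g'] = F → g g F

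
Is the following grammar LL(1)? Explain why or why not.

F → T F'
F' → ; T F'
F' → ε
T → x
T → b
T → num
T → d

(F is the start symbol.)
Yes, the grammar is LL(1).

Relevant sets:
  FOLLOW(F') = { $ }

For F':
  PREDICT(F' → ';' T F') = { ';' }
  PREDICT(F' → ε) = { $ }
For T:
  PREDICT(T → x) = { 'x' }
  PREDICT(T → b) = { 'b' }
  PREDICT(T → num) = { 'num' }
  PREDICT(T → d) = { 'd' }
F has a single production, so nothing to check there.

All predict sets are disjoint. The grammar IS LL(1).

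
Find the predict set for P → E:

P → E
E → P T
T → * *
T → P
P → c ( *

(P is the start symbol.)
PREDICT(P → E) = (FIRST(RHS) \ {ε}) ∪ (FOLLOW(P) if ε ∈ FIRST(RHS), i.e. RHS ⇒* ε)
FIRST(E) = { 'c' }
FIRST(E) = { 'c' }
ε ∉ FIRST(E), so FOLLOW(P) is not added.
PREDICT(P → E) = { 'c' }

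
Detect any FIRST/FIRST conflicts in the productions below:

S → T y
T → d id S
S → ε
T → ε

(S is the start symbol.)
No FIRST/FIRST conflicts.

A FIRST/FIRST conflict occurs when two productions N → α and N → β for the same non-terminal have FIRST(α) ∩ FIRST(β) ≠ ∅ (with ε ∈ FIRST of a nullable right-hand side, so two nullable alternatives also conflict).

FIRST sets of the non-terminals at (or reachable through a nullable prefix from) the front of some alternative:
  FIRST(T) = { 'd', ε }

Productions for S:
  S → T y: FIRST = { 'd', 'y' }
  S → ε: FIRST = { ε }
Productions for T:
  T → d id S: FIRST = { 'd' }
  T → ε: FIRST = { ε }

All alternatives of each non-terminal have pairwise disjoint FIRST sets.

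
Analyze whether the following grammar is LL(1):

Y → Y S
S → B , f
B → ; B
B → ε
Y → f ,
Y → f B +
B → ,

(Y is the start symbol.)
Relevant sets:
  FIRST(Y) = { 'f' }
  FOLLOW(B) = { '+', ',' }

For Y:
  PREDICT(Y → Y S) = { 'f' }
  PREDICT(Y → f ',') = { 'f' }
  PREDICT(Y → f B '+') = { 'f' }
For B:
  PREDICT(B → ';' B) = { ';' }
  PREDICT(B → ε) = { '+', ',' }
  PREDICT(B → ',') = { ',' }
S has a single production, so nothing to check there.

Conflict found: Predict set conflict for Y: { 'f' }
The grammar is NOT LL(1).

Answer: No. Predict set conflict for Y: { 'f' }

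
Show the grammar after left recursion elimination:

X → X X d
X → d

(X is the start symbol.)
X is directly left-recursive. The standard transformation for
  A → A α₁ | ... | A α_m | β₁ | ... | β_n
is
  A  → β₁ A' | ... | β_n A'
  A' → α₁ A' | ... | α_m A' | ε

X → d becomes X → d X'
X → X X d becomes X' → X d X'
Add X' → ε

Resulting grammar:
X → d X'
X' → X d X'
X' → ε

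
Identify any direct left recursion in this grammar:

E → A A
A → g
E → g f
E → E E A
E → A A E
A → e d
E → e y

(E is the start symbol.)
Yes, E is left-recursive

E → A A: starts with A
A → g: starts with g
E → g f: starts with g
E → E E A: LEFT RECURSIVE (starts with E)
E → A A E: starts with A
A → e d: starts with e
E → e y: starts with e

The grammar has direct left recursion on: E.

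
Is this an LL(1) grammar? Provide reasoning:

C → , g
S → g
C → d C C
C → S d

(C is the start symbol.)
Yes, the grammar is LL(1).

Relevant sets:
  FIRST(S) = { 'g' }

For C:
  PREDICT(C → ',' g) = { ',' }
  PREDICT(C → d C C) = { 'd' }
  PREDICT(C → S d) = { 'g' }
S has a single production, so nothing to check there.

All predict sets are disjoint. The grammar IS LL(1).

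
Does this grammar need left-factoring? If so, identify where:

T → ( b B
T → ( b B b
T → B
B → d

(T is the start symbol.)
Yes, T has productions with common prefix '( b B'

Left-factoring is needed when two productions for the same non-terminal
share a common prefix on the right-hand side.

Productions for T:
  T → ( b B
  T → ( b B b
  T → B

Found common prefix '( b B' in productions for T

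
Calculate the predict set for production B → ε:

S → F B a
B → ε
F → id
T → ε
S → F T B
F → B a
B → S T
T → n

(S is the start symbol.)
{ $, 'a', 'n' }

PREDICT(B → ε) = (FIRST(RHS) \ {ε}) ∪ (FOLLOW(B) if ε ∈ FIRST(RHS), i.e. RHS ⇒* ε)
The right-hand side is ε (FIRST(ε) = { ε }), so the predict set is FOLLOW(B) = { $, 'a', 'n' }
PREDICT(B → ε) = { $, 'a', 'n' }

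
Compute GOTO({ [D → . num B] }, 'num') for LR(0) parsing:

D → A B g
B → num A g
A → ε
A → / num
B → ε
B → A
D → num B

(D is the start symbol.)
{ [A → . / num], [A → .], [B → . A], [B → . num A g], [B → .], [D → num . B] }

GOTO(I, 'num') = CLOSURE({ [A → αX.β] : [A → α.Xβ] ∈ I, X = 'num' })

Items with dot before 'num', with the dot advanced:
  [D → . num B] → [D → num . B]
Closure of the advanced items:
  [D → num . B] has the dot before B: add [B → . num A g], [B → .], [B → . A]
  [B → . A] has the dot before A: add [A → .], [A → . / num]

GOTO = { [A → . / num], [A → .], [B → . A], [B → . num A g], [B → .], [D → num . B] }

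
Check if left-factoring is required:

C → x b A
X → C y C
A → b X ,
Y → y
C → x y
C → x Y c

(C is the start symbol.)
Left-factoring is needed when two productions for the same non-terminal
share a common prefix on the right-hand side.

Productions for C:
  C → x b A
  C → x y
  C → x Y c

Found common prefix 'x' in productions for C

Answer: Yes, C has productions with common prefix 'x'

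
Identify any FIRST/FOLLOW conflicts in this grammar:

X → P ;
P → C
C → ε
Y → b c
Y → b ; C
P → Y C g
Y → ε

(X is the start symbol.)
Nullable non-terminals: C, P, Y.
FIRST sets used below: FIRST(C) = { ε }, FIRST(Y) = { 'b', ε }
C has a nullable alternative but only one production, so nothing to check.

P: nullable alternative(s) P → C; FOLLOW(P) = { ';' }
  P → C: FIRST \ {ε} = { } — this is the only nullable alternative, skip
  P → Y C g: FIRST \ {ε} = { 'b', 'g' } — disjoint from FOLLOW(P)

Y: nullable alternative(s) Y → ε; FOLLOW(Y) = { 'g' }
  Y → b c: FIRST \ {ε} = { 'b' } — disjoint from FOLLOW(Y)
  Y → b ; C: FIRST \ {ε} = { 'b' } — disjoint from FOLLOW(Y)
  Y → ε: FIRST \ {ε} = { } — this is the only nullable alternative, skip

X has no nullable alternative, so no FIRST/FOLLOW check is needed there.

No FIRST/FOLLOW conflicts found.

Answer: No FIRST/FOLLOW conflicts.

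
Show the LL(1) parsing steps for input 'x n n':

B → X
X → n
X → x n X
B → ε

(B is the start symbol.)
LL(1) parsing maintains a stack (initially the start symbol over $) and the input. At each step: if the stack top is a terminal, match it against the current input token; if it is a non-terminal N, replace it with the RHS of M[N, lookahead] (the unique production whose predict set contains the lookahead).

Stack is shown with the top on the left.

Stack    Input    Action
------------------------
B $      x n n $  output B → X
X $      x n n $  output X → x n X
x n X $  x n n $  match 'x'
n X $    n n $    match 'n'
X $      n $      output X → n
n $      n $      match 'n'
$        $        accept

The string is accepted.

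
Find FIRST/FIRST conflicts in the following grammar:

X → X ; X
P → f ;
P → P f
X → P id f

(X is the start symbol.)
FIRST sets of the non-terminals at (or reachable through a nullable prefix from) the front of some alternative:
  FIRST(X) = { 'f' }
  FIRST(P) = { 'f' }

Productions for X:
  X → X ; X: FIRST = { 'f' }
  X → P id f: FIRST = { 'f' }
Productions for P:
  P → f ;: FIRST = { 'f' }
  P → P f: FIRST = { 'f' }

Conflict for X: X → X ; X and X → P id f
  Overlap: { 'f' }
Conflict for P: P → f ; and P → P f
  Overlap: { 'f' }

Answer: Yes. X → X ';' X / X → P id f on { 'f' }; P → f ';' / P → P f on { 'f' }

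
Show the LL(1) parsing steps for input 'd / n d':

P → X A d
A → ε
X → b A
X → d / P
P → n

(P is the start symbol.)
LL(1) parsing maintains a stack (initially the start symbol over $) and the input. At each step: if the stack top is a terminal, match it against the current input token; if it is a non-terminal N, replace it with the RHS of M[N, lookahead] (the unique production whose predict set contains the lookahead).

Stack is shown with the top on the left.

Stack        Input      Action
------------------------------
P $          d / n d $  output P → X A d
X A d $      d / n d $  output X → d / P
d / P A d $  d / n d $  match 'd'
/ P A d $    / n d $    match '/'
P A d $      n d $      output P → n
n A d $      n d $      match 'n'
A d $        d $        output A → ε
d $          d $        match 'd'
$            $          accept

The string is accepted.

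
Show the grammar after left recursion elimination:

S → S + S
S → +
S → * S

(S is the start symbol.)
S → + S'
S → * S S'
S' → + S S'
S' → ε

S is directly left-recursive. The standard transformation for
  A → A α₁ | ... | A α_m | β₁ | ... | β_n
is
  A  → β₁ A' | ... | β_n A'
  A' → α₁ A' | ... | α_m A' | ε

S → + becomes S → + S'
S → * S becomes S → * S S'
S → S + S becomes S' → + S S'
Add S' → ε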